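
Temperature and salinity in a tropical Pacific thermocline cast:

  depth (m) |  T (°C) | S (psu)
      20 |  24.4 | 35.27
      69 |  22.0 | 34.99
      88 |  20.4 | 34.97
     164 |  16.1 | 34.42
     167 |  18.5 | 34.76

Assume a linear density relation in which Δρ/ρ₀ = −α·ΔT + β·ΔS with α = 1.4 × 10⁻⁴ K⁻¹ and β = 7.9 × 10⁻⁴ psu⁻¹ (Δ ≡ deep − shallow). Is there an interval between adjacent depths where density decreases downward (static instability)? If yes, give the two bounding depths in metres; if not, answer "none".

Evaluate Δρ/ρ₀ = −αΔT + βΔS across each adjacent pair:
  20–69 m: −αΔT+βΔS = −(1.4 × 10⁻⁴)(-2.4)+(7.9 × 10⁻⁴)(-0.28) = 1.1 × 10⁻⁴ → stable
  69–88 m: −αΔT+βΔS = −(1.4 × 10⁻⁴)(-1.6)+(7.9 × 10⁻⁴)(-0.02) = 2.1 × 10⁻⁴ → stable
  88–164 m: −αΔT+βΔS = −(1.4 × 10⁻⁴)(-4.3)+(7.9 × 10⁻⁴)(-0.55) = 1.7 × 10⁻⁴ → stable
  164–167 m: −αΔT+βΔS = −(1.4 × 10⁻⁴)(+2.4)+(7.9 × 10⁻⁴)(+0.34) = -6.7 × 10⁻⁵ → UNSTABLE
The 164–167 m interval has Δρ < 0: lighter water underlies denser water.

164–167 m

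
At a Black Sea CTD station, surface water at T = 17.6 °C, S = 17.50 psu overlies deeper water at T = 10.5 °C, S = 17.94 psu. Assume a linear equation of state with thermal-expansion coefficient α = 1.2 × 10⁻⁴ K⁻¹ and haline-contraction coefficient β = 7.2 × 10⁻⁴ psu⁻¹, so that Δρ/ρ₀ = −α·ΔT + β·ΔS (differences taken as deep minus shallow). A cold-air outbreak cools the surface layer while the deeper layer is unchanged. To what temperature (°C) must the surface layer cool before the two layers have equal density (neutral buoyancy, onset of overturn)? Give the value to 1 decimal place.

Neutral buoyancy requires Δρ = 0, i.e. −α(T_deep − T_surf′) + β(S_deep − S_surf) = 0.
T_surf′ = T_deep − (β/α)·ΔS = 10.5 − (7.2 × 10⁻⁴/1.2 × 10⁻⁴)·(+0.44) = 7.860 °C.
Cooling required: 17.6 − (7.860) = 9.740 °C.

7.9 °C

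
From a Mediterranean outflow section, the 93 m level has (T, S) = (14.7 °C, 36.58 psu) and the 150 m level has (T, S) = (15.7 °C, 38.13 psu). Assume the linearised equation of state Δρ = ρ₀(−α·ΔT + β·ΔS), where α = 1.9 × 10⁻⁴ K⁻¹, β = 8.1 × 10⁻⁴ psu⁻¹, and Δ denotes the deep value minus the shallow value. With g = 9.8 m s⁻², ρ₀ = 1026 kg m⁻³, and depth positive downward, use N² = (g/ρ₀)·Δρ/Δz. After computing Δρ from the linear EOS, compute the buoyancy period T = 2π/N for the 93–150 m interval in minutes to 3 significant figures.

7.74 min

ΔT = +1.0 K, ΔS = +1.55 psu (deep − shallow).
Δρ/ρ₀ = −αΔT + βΔS = -1.90 × 10⁻⁴ + 1.2555 × 10⁻³ = 1.0655 × 10⁻³, so Δρ ≈ 1.093 kg m⁻³.
N² = (g/ρ₀)·Δρ/Δz = g·(Δρ/ρ₀)/Δz = 9.8 × 1.0655 × 10⁻³ / 57 = 1.8319 × 10⁻⁴ s⁻².
N = √(1.8319 × 10⁻⁴) = 0.013535 rad s⁻¹ → T = 2π/N = 464.22 s = 7.7370 min ≈ 7.74 min.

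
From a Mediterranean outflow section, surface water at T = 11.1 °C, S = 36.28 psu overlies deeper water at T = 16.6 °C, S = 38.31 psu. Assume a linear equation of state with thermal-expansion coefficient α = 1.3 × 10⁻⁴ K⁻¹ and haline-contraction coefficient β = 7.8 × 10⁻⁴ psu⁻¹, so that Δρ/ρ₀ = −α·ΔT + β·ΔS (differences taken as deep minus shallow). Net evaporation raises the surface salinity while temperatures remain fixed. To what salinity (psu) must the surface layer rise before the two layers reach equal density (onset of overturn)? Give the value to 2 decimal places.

37.39 psu

Neutral buoyancy requires −α(T_deep − T_surf) + β(S_deep − S_surf′) = 0.
S_surf′ = S_deep − (α/β)·ΔT = 38.31 − (1.3 × 10⁻⁴/7.8 × 10⁻⁴)·(+5.5) = 37.3933 psu.
Increase required: 37.3933 − 36.28 = 1.1133 psu.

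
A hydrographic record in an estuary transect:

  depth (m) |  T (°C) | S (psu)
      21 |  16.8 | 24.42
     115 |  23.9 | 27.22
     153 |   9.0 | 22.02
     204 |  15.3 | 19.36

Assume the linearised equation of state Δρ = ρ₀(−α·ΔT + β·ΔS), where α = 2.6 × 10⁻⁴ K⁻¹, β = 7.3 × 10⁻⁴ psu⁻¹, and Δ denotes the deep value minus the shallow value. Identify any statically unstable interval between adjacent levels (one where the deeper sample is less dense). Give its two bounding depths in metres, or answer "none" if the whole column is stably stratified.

Evaluate Δρ/ρ₀ = −αΔT + βΔS across each adjacent pair:
  21–115 m: −αΔT+βΔS = −(2.6 × 10⁻⁴)(+7.1)+(7.3 × 10⁻⁴)(+2.80) = 2.0 × 10⁻⁴ → stable
  115–153 m: −αΔT+βΔS = −(2.6 × 10⁻⁴)(-14.9)+(7.3 × 10⁻⁴)(-5.20) = 7.8 × 10⁻⁵ → stable
  153–204 m: −αΔT+βΔS = −(2.6 × 10⁻⁴)(+6.3)+(7.3 × 10⁻⁴)(-2.66) = -3.6 × 10⁻³ → UNSTABLE
The 153–204 m interval has Δρ < 0: lighter water underlies denser water.

153–204 m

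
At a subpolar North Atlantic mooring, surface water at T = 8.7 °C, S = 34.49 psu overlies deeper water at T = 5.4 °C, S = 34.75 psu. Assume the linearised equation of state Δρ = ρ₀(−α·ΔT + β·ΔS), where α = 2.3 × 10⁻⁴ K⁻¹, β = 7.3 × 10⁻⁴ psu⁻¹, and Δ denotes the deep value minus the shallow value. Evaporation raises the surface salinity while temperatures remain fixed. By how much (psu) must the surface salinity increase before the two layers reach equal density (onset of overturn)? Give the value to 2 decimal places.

Neutral buoyancy requires −α(T_deep − T_surf) + β(S_deep − S_surf′) = 0.
S_surf′ = S_deep − (α/β)·ΔT = 34.75 − (2.3 × 10⁻⁴/7.3 × 10⁻⁴)·(-3.3) = 35.7897 psu.
Increase required: 35.7897 − 34.49 = 1.2997 psu.

1.30 psu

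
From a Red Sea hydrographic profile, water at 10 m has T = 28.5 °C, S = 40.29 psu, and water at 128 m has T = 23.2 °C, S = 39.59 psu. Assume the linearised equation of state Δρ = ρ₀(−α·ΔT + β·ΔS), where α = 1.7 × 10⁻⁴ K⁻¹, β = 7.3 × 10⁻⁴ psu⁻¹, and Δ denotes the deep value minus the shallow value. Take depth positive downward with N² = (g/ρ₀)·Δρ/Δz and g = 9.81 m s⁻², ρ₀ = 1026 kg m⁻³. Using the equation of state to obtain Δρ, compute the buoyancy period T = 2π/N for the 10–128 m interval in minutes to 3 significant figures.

18.4 min

ΔT = -5.3 K, ΔS = -0.70 psu (deep − shallow).
Δρ/ρ₀ = −αΔT + βΔS = 9.01 × 10⁻⁴ − 5.11 × 10⁻⁴ = 3.90 × 10⁻⁴, so Δρ ≈ 0.4001 kg m⁻³.
N² = (g/ρ₀)·Δρ/Δz = g·(Δρ/ρ₀)/Δz = 9.81 × 3.90 × 10⁻⁴ / 118 = 3.2423 × 10⁻⁵ s⁻².
N = √(3.2423 × 10⁻⁵) = 5.6941 × 10⁻³ rad s⁻¹ → T = 2π/N = 1.1035 × 10³ s = 18.392 min ≈ 18.4 min.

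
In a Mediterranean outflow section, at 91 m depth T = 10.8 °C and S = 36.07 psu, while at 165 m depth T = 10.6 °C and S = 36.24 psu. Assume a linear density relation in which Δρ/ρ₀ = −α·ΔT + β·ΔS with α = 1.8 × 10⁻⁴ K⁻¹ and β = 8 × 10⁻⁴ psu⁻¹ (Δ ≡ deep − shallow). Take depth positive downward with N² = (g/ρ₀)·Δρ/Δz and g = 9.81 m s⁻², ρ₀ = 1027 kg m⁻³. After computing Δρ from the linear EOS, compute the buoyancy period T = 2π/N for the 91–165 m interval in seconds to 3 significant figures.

1.32 × 10³ s

ΔT = -0.2 K, ΔS = +0.17 psu (deep − shallow).
Δρ/ρ₀ = −αΔT + βΔS = 3.60 × 10⁻⁵ + 1.36 × 10⁻⁴ = 1.72 × 10⁻⁴, so Δρ ≈ 0.1766 kg m⁻³.
N² = (g/ρ₀)·Δρ/Δz = g·(Δρ/ρ₀)/Δz = 9.81 × 1.72 × 10⁻⁴ / 74 = 2.2802 × 10⁻⁵ s⁻².
N = √(2.2802 × 10⁻⁵) = 4.7751 × 10⁻³ rad s⁻¹ → T = 2π/N = 1.3158 × 10³ s ≈ 1.32 × 10³ s.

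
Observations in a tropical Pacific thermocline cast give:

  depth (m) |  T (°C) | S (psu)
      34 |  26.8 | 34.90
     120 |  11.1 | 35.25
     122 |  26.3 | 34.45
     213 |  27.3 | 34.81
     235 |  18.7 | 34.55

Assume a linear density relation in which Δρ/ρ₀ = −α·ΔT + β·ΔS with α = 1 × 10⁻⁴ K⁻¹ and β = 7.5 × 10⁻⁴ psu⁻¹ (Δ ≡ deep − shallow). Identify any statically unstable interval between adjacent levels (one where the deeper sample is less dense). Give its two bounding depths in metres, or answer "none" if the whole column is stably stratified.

120–122 m

Evaluate Δρ/ρ₀ = −αΔT + βΔS across each adjacent pair:
  34–120 m: −αΔT+βΔS = −(1 × 10⁻⁴)(-15.7)+(7.5 × 10⁻⁴)(+0.35) = 1.8 × 10⁻³ → stable
  120–122 m: −αΔT+βΔS = −(1 × 10⁻⁴)(+15.2)+(7.5 × 10⁻⁴)(-0.80) = -2.1 × 10⁻³ → UNSTABLE
  122–213 m: −αΔT+βΔS = −(1 × 10⁻⁴)(+1.0)+(7.5 × 10⁻⁴)(+0.36) = 1.7 × 10⁻⁴ → stable
  213–235 m: −αΔT+βΔS = −(1 × 10⁻⁴)(-8.6)+(7.5 × 10⁻⁴)(-0.26) = 6.7 × 10⁻⁴ → stable
The 120–122 m interval has Δρ < 0: lighter water underlies denser water.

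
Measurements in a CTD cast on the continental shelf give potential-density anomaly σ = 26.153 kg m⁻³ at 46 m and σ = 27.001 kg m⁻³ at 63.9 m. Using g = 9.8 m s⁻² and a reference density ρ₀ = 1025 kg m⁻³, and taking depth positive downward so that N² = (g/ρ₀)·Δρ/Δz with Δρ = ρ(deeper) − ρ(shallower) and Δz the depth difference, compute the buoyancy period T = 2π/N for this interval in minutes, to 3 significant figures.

Δρ = 1027.001 − 1026.153 = 0.848 kg m⁻³ over Δz = 63.9 − 46 = 17.9 m.
N² = (9.8/1025) × (0.848/17.9) = 4.5294 × 10⁻⁴ s⁻².
N = √(4.5294 × 10⁻⁴) = 0.021282 rad s⁻¹, so T = 2π/N = 295.23 s = 4.9205 min ≈ 4.92 min.

4.92 min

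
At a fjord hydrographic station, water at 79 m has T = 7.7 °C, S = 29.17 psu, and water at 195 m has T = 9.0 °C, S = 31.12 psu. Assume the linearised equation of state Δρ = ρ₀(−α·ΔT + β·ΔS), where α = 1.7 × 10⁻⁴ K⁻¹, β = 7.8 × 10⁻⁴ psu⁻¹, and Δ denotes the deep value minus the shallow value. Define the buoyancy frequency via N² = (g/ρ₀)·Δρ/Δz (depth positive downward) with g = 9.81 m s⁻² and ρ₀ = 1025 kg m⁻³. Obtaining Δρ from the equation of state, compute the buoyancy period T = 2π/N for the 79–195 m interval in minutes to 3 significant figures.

9.99 min

ΔT = +1.3 K, ΔS = +1.95 psu (deep − shallow).
Δρ/ρ₀ = −αΔT + βΔS = -2.21 × 10⁻⁴ + 1.521 × 10⁻³ = 1.30 × 10⁻³, so Δρ ≈ 1.333 kg m⁻³.
N² = (g/ρ₀)·Δρ/Δz = g·(Δρ/ρ₀)/Δz = 9.81 × 1.30 × 10⁻³ / 116 = 1.0994 × 10⁻⁴ s⁻².
N = √(1.0994 × 10⁻⁴) = 0.010485 rad s⁻¹ → T = 2π/N = 599.25 s = 9.9875 min ≈ 9.99 min.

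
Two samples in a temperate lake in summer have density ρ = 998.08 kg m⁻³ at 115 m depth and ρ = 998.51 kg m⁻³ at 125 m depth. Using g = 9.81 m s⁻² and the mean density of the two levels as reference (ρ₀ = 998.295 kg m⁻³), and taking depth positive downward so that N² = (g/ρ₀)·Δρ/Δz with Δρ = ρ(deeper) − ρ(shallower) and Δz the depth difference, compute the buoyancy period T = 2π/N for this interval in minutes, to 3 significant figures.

5.09 min

Δρ = 998.51 − 998.08 = 0.43 kg m⁻³ over Δz = 125 − 115 = 10 m.
N² = (9.81/998.295) × (0.43/10) = 4.2255 × 10⁻⁴ s⁻².
N = √(4.2255 × 10⁻⁴) = 0.020556 rad s⁻¹, so T = 2π/N = 305.66 s = 5.0943 min ≈ 5.09 min.
Since Δρ > 0 the layer is stably stratified.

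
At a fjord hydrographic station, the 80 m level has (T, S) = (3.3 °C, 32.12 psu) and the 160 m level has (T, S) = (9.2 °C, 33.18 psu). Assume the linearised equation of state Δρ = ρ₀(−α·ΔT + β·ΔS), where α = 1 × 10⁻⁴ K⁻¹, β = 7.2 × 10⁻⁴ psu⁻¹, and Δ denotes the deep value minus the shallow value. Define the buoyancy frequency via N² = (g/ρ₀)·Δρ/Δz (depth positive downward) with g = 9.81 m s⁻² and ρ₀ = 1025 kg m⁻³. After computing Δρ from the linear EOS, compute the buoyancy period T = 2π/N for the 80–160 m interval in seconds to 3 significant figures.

ΔT = +5.9 K, ΔS = +1.06 psu (deep − shallow).
Δρ/ρ₀ = −αΔT + βΔS = -5.90 × 10⁻⁴ + 7.632 × 10⁻⁴ = 1.732 × 10⁻⁴, so Δρ ≈ 0.1775 kg m⁻³.
N² = (g/ρ₀)·Δρ/Δz = g·(Δρ/ρ₀)/Δz = 9.81 × 1.732 × 10⁻⁴ / 80 = 2.1239 × 10⁻⁵ s⁻².
N = √(2.1239 × 10⁻⁵) = 4.6086 × 10⁻³ rad s⁻¹ → T = 2π/N = 1.3634 × 10³ s ≈ 1.36 × 10³ s.

1.36 × 10³ s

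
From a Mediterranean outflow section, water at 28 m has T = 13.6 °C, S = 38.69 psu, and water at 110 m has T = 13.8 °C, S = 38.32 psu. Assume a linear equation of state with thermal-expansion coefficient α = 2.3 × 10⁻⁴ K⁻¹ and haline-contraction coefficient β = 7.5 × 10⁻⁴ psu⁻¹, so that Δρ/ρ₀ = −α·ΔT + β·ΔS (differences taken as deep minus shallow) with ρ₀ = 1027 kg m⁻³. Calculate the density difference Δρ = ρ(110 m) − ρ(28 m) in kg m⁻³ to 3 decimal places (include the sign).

ΔT = +0.2 K, ΔS = -0.37 psu (deep − shallow).
Δρ/ρ₀ = −(2.3 × 10⁻⁴)(+0.2) + (7.5 × 10⁻⁴)(-0.37) = -3.235 × 10⁻⁴.
Δρ = 1027 × (-3.235 × 10⁻⁴) = -0.332 kg m⁻³.
Negative Δρ: lighter below, statically unstable.

-0.332 kg m⁻³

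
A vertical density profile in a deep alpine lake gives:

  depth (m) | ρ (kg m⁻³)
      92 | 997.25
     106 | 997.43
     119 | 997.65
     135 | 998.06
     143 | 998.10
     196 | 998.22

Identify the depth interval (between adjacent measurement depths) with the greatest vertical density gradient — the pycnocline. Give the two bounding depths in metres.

Compute the density gradient over each adjacent pair:
  92–106 m: Δρ/Δz = 0.18/14 = 0.013 kg m⁻⁴
  106–119 m: Δρ/Δz = 0.22/13 = 0.017 kg m⁻⁴
  119–135 m: Δρ/Δz = 0.41/16 = 0.026 kg m⁻⁴
  135–143 m: Δρ/Δz = 0.04/8 = 5.0 × 10⁻³ kg m⁻⁴
  143–196 m: Δρ/Δz = 0.12/53 = 2.3 × 10⁻³ kg m⁻⁴
The largest gradient is in the 119–135 m interval — the pycnocline.

119–135 m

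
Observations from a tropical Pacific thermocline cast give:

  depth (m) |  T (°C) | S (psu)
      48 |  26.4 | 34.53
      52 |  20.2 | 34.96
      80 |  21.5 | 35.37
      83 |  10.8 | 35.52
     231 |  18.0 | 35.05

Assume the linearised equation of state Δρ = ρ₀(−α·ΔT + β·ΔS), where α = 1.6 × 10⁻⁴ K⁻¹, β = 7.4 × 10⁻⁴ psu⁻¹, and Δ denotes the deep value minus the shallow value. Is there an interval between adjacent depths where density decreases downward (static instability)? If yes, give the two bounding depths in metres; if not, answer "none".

Evaluate Δρ/ρ₀ = −αΔT + βΔS across each adjacent pair:
  48–52 m: −αΔT+βΔS = −(1.6 × 10⁻⁴)(-6.2)+(7.4 × 10⁻⁴)(+0.43) = 1.3 × 10⁻³ → stable
  52–80 m: −αΔT+βΔS = −(1.6 × 10⁻⁴)(+1.3)+(7.4 × 10⁻⁴)(+0.41) = 9.5 × 10⁻⁵ → stable
  80–83 m: −αΔT+βΔS = −(1.6 × 10⁻⁴)(-10.7)+(7.4 × 10⁻⁴)(+0.15) = 1.8 × 10⁻³ → stable
  83–231 m: −αΔT+βΔS = −(1.6 × 10⁻⁴)(+7.2)+(7.4 × 10⁻⁴)(-0.47) = -1.5 × 10⁻³ → UNSTABLE
The 83–231 m interval has Δρ < 0: lighter water underlies denser water.

83–231 m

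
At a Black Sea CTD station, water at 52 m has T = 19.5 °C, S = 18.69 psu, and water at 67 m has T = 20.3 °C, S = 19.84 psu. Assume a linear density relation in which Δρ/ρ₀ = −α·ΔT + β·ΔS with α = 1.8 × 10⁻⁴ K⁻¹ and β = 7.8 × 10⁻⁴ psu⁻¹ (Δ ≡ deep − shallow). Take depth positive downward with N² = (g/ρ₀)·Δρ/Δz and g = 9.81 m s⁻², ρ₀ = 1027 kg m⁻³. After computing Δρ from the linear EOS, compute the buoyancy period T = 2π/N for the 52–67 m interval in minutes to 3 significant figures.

ΔT = +0.8 K, ΔS = +1.15 psu (deep − shallow).
Δρ/ρ₀ = −αΔT + βΔS = -1.44 × 10⁻⁴ + 8.97 × 10⁻⁴ = 7.53 × 10⁻⁴, so Δρ ≈ 0.7733 kg m⁻³.
N² = (g/ρ₀)·Δρ/Δz = g·(Δρ/ρ₀)/Δz = 9.81 × 7.53 × 10⁻⁴ / 15 = 4.9246 × 10⁻⁴ s⁻².
N = √(4.9246 × 10⁻⁴) = 0.022191 rad s⁻¹ → T = 2π/N = 283.14 s = 4.7190 min ≈ 4.72 min.

4.72 min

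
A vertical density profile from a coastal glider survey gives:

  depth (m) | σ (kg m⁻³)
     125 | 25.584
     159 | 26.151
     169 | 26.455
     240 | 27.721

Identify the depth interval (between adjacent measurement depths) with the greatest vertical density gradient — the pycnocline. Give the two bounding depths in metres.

159–169 m

Compute the density gradient over each adjacent pair:
  125–159 m: Δρ/Δz = 0.567/34 = 0.017 kg m⁻⁴
  159–169 m: Δρ/Δz = 0.304/10 = 0.030 kg m⁻⁴
  169–240 m: Δρ/Δz = 1.266/71 = 0.018 kg m⁻⁴
The largest gradient is in the 159–169 m interval — the pycnocline.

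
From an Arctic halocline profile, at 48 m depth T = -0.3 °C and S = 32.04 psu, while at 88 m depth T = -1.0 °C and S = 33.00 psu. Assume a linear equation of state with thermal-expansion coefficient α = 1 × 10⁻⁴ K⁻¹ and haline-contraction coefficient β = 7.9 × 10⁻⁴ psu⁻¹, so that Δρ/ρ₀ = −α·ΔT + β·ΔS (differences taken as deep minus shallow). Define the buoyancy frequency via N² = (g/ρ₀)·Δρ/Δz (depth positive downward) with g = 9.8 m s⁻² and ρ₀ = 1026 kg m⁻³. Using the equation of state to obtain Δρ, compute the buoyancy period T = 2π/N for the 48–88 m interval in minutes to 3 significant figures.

7.35 min

ΔT = -0.7 K, ΔS = +0.96 psu (deep − shallow).
Δρ/ρ₀ = −αΔT + βΔS = 7.00 × 10⁻⁵ + 7.584 × 10⁻⁴ = 8.284 × 10⁻⁴, so Δρ ≈ 0.8499 kg m⁻³.
N² = (g/ρ₀)·Δρ/Δz = g·(Δρ/ρ₀)/Δz = 9.8 × 8.284 × 10⁻⁴ / 40 = 2.0296 × 10⁻⁴ s⁻².
N = √(2.0296 × 10⁻⁴) = 0.014246 rad s⁻¹ → T = 2π/N = 441.05 s = 7.3508 min ≈ 7.35 min.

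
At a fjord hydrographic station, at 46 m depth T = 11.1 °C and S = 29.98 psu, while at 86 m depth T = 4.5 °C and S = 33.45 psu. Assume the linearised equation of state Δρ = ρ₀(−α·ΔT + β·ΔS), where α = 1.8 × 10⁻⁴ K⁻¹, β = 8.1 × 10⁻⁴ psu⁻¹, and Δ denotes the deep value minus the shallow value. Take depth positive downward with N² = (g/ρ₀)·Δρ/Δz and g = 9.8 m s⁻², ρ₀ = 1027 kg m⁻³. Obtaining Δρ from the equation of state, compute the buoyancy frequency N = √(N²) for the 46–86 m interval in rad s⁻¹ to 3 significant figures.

ΔT = -6.6 K, ΔS = +3.47 psu (deep − shallow).
Δρ/ρ₀ = −αΔT + βΔS = 1.188 × 10⁻³ + 2.8107 × 10⁻³ = 3.9987 × 10⁻³, so Δρ ≈ 4.107 kg m⁻³.
N² = (g/ρ₀)·Δρ/Δz = g·(Δρ/ρ₀)/Δz = 9.8 × 3.9987 × 10⁻³ / 40 = 9.7968 × 10⁻⁴ s⁻².
N = √(9.7968 × 10⁻⁴) = 0.031300 rad s⁻¹ ≈ 0.0313 rad s⁻¹.

0.0313 rad s⁻¹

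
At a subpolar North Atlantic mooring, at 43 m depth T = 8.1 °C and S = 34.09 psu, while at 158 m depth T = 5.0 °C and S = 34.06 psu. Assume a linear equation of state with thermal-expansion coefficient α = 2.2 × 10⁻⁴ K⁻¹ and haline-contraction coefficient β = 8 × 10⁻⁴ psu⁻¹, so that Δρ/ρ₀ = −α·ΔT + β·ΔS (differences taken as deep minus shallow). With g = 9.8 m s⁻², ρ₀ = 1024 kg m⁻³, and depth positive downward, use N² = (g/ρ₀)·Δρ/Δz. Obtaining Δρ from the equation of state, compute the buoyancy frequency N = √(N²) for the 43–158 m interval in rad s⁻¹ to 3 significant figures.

7.49 × 10⁻³ rad s⁻¹

ΔT = -3.1 K, ΔS = -0.03 psu (deep − shallow).
Δρ/ρ₀ = −αΔT + βΔS = 6.82 × 10⁻⁴ − 2.40 × 10⁻⁵ = 6.58 × 10⁻⁴, so Δρ ≈ 0.6738 kg m⁻³.
N² = (g/ρ₀)·Δρ/Δz = g·(Δρ/ρ₀)/Δz = 9.8 × 6.58 × 10⁻⁴ / 115 = 5.6073 × 10⁻⁵ s⁻².
N = √(5.6073 × 10⁻⁵) = 7.4882 × 10⁻³ rad s⁻¹ ≈ 7.49 × 10⁻³ rad s⁻¹.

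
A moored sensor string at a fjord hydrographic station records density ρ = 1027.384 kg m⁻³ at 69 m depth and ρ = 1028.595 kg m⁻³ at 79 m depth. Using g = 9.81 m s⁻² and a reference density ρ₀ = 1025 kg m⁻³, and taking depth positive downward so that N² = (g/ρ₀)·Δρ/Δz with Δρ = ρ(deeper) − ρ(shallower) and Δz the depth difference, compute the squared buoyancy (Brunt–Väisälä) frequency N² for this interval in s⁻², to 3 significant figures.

Δρ = 1028.595 − 1027.384 = 1.211 kg m⁻³ over Δz = 79 − 69 = 10 m.
N² = (9.81/1025) × (1.211/10) = 1.1590 × 10⁻³ s⁻² ≈ 1.16 × 10⁻³ s⁻².

1.16 × 10⁻³ s⁻²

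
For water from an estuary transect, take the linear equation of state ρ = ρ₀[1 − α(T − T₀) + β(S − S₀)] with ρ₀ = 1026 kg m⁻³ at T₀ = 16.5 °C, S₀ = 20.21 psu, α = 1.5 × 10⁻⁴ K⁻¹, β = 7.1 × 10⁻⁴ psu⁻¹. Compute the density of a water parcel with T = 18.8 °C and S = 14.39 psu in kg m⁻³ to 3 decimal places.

T − T₀ = +2.3 K, S − S₀ = -5.82 psu.
Bracket = 1 − α·(+2.3) + β·(-5.82) = 1 + (-4.4772 × 10⁻³) = 0.9955228.
ρ = 1026 × 0.9955228 = 1021.406 kg m⁻³.

1021.406 kg m⁻³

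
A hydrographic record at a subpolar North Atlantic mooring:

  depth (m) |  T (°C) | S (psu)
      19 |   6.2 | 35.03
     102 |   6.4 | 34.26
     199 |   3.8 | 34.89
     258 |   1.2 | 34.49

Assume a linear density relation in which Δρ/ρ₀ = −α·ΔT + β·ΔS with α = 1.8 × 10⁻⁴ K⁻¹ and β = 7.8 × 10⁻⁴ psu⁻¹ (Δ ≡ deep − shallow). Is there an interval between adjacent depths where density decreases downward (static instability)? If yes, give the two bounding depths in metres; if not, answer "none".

Evaluate Δρ/ρ₀ = −αΔT + βΔS across each adjacent pair:
  19–102 m: −αΔT+βΔS = −(1.8 × 10⁻⁴)(+0.2)+(7.8 × 10⁻⁴)(-0.77) = -6.4 × 10⁻⁴ → UNSTABLE
  102–199 m: −αΔT+βΔS = −(1.8 × 10⁻⁴)(-2.6)+(7.8 × 10⁻⁴)(+0.63) = 9.6 × 10⁻⁴ → stable
  199–258 m: −αΔT+βΔS = −(1.8 × 10⁻⁴)(-2.6)+(7.8 × 10⁻⁴)(-0.40) = 1.6 × 10⁻⁴ → stable
The 19–102 m interval has Δρ < 0: lighter water underlies denser water.

19–102 m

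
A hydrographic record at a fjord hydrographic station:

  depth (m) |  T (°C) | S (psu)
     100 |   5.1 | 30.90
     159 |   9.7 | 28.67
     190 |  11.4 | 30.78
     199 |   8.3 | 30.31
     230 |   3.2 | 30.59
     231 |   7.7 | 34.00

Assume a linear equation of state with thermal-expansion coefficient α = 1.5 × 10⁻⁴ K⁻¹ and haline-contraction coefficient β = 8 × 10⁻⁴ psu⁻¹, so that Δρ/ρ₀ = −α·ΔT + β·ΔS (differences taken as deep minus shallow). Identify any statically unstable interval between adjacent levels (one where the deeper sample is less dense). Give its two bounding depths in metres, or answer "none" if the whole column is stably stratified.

100–159 m

Evaluate Δρ/ρ₀ = −αΔT + βΔS across each adjacent pair:
  100–159 m: −αΔT+βΔS = −(1.5 × 10⁻⁴)(+4.6)+(8 × 10⁻⁴)(-2.23) = -2.5 × 10⁻³ → UNSTABLE
  159–190 m: −αΔT+βΔS = −(1.5 × 10⁻⁴)(+1.7)+(8 × 10⁻⁴)(+2.11) = 1.4 × 10⁻³ → stable
  190–199 m: −αΔT+βΔS = −(1.5 × 10⁻⁴)(-3.1)+(8 × 10⁻⁴)(-0.47) = 8.9 × 10⁻⁵ → stable
  199–230 m: −αΔT+βΔS = −(1.5 × 10⁻⁴)(-5.1)+(8 × 10⁻⁴)(+0.28) = 9.9 × 10⁻⁴ → stable
  230–231 m: −αΔT+βΔS = −(1.5 × 10⁻⁴)(+4.5)+(8 × 10⁻⁴)(+3.41) = 2.1 × 10⁻³ → stable
The 100–159 m interval has Δρ < 0: lighter water underlies denser water.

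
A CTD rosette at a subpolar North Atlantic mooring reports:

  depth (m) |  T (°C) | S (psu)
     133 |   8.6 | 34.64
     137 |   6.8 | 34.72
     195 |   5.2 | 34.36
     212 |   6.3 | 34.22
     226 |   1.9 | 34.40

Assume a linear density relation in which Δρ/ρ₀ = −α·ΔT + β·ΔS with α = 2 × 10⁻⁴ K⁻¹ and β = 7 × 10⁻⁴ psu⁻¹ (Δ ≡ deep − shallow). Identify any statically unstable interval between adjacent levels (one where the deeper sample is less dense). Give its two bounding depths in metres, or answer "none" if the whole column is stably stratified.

Evaluate Δρ/ρ₀ = −αΔT + βΔS across each adjacent pair:
  133–137 m: −αΔT+βΔS = −(2 × 10⁻⁴)(-1.8)+(7 × 10⁻⁴)(+0.08) = 4.2 × 10⁻⁴ → stable
  137–195 m: −αΔT+βΔS = −(2 × 10⁻⁴)(-1.6)+(7 × 10⁻⁴)(-0.36) = 6.8 × 10⁻⁵ → stable
  195–212 m: −αΔT+βΔS = −(2 × 10⁻⁴)(+1.1)+(7 × 10⁻⁴)(-0.14) = -3.2 × 10⁻⁴ → UNSTABLE
  212–226 m: −αΔT+βΔS = −(2 × 10⁻⁴)(-4.4)+(7 × 10⁻⁴)(+0.18) = 1.0 × 10⁻³ → stable
The 195–212 m interval has Δρ < 0: lighter water underlies denser water.

195–212 m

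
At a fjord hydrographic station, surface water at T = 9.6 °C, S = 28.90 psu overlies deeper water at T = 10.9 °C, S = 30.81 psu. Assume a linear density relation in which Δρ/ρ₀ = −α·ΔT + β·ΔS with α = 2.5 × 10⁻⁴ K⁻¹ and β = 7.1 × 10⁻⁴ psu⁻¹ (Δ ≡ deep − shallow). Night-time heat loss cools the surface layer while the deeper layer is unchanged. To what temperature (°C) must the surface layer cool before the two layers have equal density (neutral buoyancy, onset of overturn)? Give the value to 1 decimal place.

5.5 °C

Neutral buoyancy requires Δρ = 0, i.e. −α(T_deep − T_surf′) + β(S_deep − S_surf) = 0.
T_surf′ = T_deep − (β/α)·ΔS = 10.9 − (7.1 × 10⁻⁴/2.5 × 10⁻⁴)·(+1.91) = 5.476 °C.
Cooling required: 9.6 − (5.476) = 4.124 °C.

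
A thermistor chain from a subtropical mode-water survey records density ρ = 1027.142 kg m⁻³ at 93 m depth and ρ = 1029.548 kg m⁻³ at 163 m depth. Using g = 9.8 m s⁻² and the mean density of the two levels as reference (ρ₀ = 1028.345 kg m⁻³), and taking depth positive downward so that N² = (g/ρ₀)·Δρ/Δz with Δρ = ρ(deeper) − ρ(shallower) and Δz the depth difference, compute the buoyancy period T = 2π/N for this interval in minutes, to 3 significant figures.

Δρ = 1029.548 − 1027.142 = 2.406 kg m⁻³ over Δz = 163 − 93 = 70 m.
N² = (9.8/1028.345) × (2.406/70) = 3.2756 × 10⁻⁴ s⁻².
N = √(3.2756 × 10⁻⁴) = 0.018099 rad s⁻¹, so T = 2π/N = 347.16 s = 5.7860 min ≈ 5.79 min.

5.79 min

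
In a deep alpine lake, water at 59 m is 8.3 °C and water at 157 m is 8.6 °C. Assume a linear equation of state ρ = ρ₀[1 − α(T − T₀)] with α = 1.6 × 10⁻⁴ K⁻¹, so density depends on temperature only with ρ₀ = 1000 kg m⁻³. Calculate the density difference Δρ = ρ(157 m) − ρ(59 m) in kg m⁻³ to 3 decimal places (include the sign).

-0.048 kg m⁻³

ΔT = +0.3 K, Δρ/ρ₀ = −αΔT = -4.80 × 10⁻⁵.
Δρ = 1000 × (-4.80 × 10⁻⁵) = -0.048 kg m⁻³.
Negative Δρ: lighter below, statically unstable.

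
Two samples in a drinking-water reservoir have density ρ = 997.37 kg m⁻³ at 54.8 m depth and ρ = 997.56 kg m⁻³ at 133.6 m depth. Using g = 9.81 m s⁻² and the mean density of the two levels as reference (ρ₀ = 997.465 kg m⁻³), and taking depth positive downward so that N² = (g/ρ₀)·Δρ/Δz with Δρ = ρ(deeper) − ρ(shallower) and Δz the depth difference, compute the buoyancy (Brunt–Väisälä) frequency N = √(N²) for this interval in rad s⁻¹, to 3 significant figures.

Δρ = 997.56 − 997.37 = 0.19 kg m⁻³ over Δz = 133.6 − 54.8 = 78.8 m.
N² = (9.81/997.465) × (0.19/78.8) = 2.3714 × 10⁻⁵ s⁻².
N = √(2.3714 × 10⁻⁵) = 4.8697 × 10⁻³ rad s⁻¹ ≈ 4.87 × 10⁻³ rad s⁻¹.

4.87 × 10⁻³ rad s⁻¹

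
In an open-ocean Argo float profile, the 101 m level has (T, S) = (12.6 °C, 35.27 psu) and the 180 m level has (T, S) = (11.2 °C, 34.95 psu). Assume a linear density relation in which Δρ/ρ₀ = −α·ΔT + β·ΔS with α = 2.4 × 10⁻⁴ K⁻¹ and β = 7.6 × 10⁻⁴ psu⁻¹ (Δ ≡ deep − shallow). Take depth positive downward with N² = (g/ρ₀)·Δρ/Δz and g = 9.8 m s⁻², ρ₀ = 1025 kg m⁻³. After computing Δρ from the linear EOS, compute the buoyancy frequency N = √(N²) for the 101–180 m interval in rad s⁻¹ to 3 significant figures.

3.39 × 10⁻³ rad s⁻¹

ΔT = -1.4 K, ΔS = -0.32 psu (deep − shallow).
Δρ/ρ₀ = −αΔT + βΔS = 3.36 × 10⁻⁴ − 2.432 × 10⁻⁴ = 9.28 × 10⁻⁵, so Δρ ≈ 0.09512 kg m⁻³.
N² = (g/ρ₀)·Δρ/Δz = g·(Δρ/ρ₀)/Δz = 9.8 × 9.28 × 10⁻⁵ / 79 = 1.1512 × 10⁻⁵ s⁻².
N = √(1.1512 × 10⁻⁵) = 3.3929 × 10⁻³ rad s⁻¹ ≈ 3.39 × 10⁻³ rad s⁻¹.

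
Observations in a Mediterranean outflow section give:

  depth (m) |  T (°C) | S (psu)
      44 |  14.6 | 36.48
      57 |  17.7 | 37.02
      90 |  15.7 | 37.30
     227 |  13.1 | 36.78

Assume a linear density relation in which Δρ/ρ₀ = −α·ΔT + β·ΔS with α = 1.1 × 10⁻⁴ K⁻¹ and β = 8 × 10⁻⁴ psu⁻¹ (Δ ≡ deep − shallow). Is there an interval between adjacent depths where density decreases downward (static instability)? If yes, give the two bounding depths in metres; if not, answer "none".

Evaluate Δρ/ρ₀ = −αΔT + βΔS across each adjacent pair:
  44–57 m: −αΔT+βΔS = −(1.1 × 10⁻⁴)(+3.1)+(8 × 10⁻⁴)(+0.54) = 9.1 × 10⁻⁵ → stable
  57–90 m: −αΔT+βΔS = −(1.1 × 10⁻⁴)(-2.0)+(8 × 10⁻⁴)(+0.28) = 4.4 × 10⁻⁴ → stable
  90–227 m: −αΔT+βΔS = −(1.1 × 10⁻⁴)(-2.6)+(8 × 10⁻⁴)(-0.52) = -1.3 × 10⁻⁴ → UNSTABLE
The 90–227 m interval has Δρ < 0: lighter water underlies denser water.

90–227 m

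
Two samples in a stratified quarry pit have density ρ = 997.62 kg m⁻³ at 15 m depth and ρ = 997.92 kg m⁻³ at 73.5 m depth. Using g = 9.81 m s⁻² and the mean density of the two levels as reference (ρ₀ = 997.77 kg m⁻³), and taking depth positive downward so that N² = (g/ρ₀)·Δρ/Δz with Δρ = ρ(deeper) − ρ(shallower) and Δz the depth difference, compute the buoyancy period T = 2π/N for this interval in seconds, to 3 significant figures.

885 s

Δρ = 997.92 − 997.62 = 0.30 kg m⁻³ over Δz = 73.5 − 15 = 58.5 m.
N² = (9.81/997.77) × (0.30/58.5) = 5.0420 × 10⁻⁵ s⁻².
N = √(5.0420 × 10⁻⁵) = 7.1007 × 10⁻³ rad s⁻¹, so T = 2π/N = 884.87 s ≈ 885 s.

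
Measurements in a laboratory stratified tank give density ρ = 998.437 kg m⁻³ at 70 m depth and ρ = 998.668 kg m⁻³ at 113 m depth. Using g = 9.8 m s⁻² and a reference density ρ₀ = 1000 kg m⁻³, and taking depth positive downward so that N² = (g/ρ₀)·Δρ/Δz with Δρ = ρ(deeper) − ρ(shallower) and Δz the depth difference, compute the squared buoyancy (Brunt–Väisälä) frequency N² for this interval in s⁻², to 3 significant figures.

Δρ = 998.668 − 998.437 = 0.231 kg m⁻³ over Δz = 113 − 70 = 43 m.
N² = (9.8/1000) × (0.231/43) = 5.2647 × 10⁻⁵ s⁻² ≈ 5.26 × 10⁻⁵ s⁻².

5.26 × 10⁻⁵ s⁻²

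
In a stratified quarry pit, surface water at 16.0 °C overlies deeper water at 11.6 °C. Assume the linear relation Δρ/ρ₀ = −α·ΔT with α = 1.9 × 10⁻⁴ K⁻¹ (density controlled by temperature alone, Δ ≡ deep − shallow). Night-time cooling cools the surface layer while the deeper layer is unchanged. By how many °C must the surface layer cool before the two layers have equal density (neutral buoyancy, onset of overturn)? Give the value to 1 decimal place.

With temperature the only control, equal density requires T_surf′ = T_deep.
T_surf′ = 11.6 °C.
Cooling required: 16.0 − 11.6 = 4.4 °C.

4.4 °C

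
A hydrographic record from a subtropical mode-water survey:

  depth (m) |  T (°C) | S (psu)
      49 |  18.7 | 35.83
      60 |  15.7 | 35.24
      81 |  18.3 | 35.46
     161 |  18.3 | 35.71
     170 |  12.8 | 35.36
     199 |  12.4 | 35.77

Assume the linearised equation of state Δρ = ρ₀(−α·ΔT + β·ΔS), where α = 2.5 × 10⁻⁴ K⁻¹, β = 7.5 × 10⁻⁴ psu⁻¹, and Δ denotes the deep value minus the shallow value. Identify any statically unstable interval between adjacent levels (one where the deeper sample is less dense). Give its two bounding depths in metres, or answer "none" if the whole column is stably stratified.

60–81 m

Evaluate Δρ/ρ₀ = −αΔT + βΔS across each adjacent pair:
  49–60 m: −αΔT+βΔS = −(2.5 × 10⁻⁴)(-3.0)+(7.5 × 10⁻⁴)(-0.59) = 3.1 × 10⁻⁴ → stable
  60–81 m: −αΔT+βΔS = −(2.5 × 10⁻⁴)(+2.6)+(7.5 × 10⁻⁴)(+0.22) = -4.9 × 10⁻⁴ → UNSTABLE
  81–161 m: −αΔT+βΔS = −(2.5 × 10⁻⁴)(+0.0)+(7.5 × 10⁻⁴)(+0.25) = 1.9 × 10⁻⁴ → stable
  161–170 m: −αΔT+βΔS = −(2.5 × 10⁻⁴)(-5.5)+(7.5 × 10⁻⁴)(-0.35) = 1.1 × 10⁻³ → stable
  170–199 m: −αΔT+βΔS = −(2.5 × 10⁻⁴)(-0.4)+(7.5 × 10⁻⁴)(+0.41) = 4.1 × 10⁻⁴ → stable
The 60–81 m interval has Δρ < 0: lighter water underlies denser water.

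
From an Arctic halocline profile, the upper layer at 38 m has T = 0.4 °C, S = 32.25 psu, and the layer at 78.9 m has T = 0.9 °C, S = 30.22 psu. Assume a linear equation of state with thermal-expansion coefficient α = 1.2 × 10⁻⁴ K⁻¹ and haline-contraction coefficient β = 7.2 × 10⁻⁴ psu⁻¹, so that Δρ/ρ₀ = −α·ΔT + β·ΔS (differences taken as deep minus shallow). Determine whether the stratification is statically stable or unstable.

unstable

ΔT = 0.9 − 0.4 = +0.5 K and ΔS = 30.22 − 32.25 = -2.03 psu (deep − shallow).
−αΔT = -6.00 × 10⁻⁵; βΔS = -1.4616 × 10⁻³; sum Δρ/ρ₀ = -1.5216 × 10⁻³.
Δρ/ρ₀ < 0, so Δρ < 0: deeper water is lighter → statically unstable; the column would overturn.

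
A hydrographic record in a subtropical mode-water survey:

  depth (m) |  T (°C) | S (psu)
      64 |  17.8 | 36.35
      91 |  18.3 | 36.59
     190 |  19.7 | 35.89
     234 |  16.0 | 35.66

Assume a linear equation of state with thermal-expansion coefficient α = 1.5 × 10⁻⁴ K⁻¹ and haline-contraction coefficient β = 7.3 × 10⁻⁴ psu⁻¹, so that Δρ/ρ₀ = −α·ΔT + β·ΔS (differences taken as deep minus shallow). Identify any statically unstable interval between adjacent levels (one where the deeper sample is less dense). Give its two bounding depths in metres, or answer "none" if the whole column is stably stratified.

91–190 m

Evaluate Δρ/ρ₀ = −αΔT + βΔS across each adjacent pair:
  64–91 m: −αΔT+βΔS = −(1.5 × 10⁻⁴)(+0.5)+(7.3 × 10⁻⁴)(+0.24) = 1.0 × 10⁻⁴ → stable
  91–190 m: −αΔT+βΔS = −(1.5 × 10⁻⁴)(+1.4)+(7.3 × 10⁻⁴)(-0.70) = -7.2 × 10⁻⁴ → UNSTABLE
  190–234 m: −αΔT+βΔS = −(1.5 × 10⁻⁴)(-3.7)+(7.3 × 10⁻⁴)(-0.23) = 3.9 × 10⁻⁴ → stable
The 91–190 m interval has Δρ < 0: lighter water underlies denser water.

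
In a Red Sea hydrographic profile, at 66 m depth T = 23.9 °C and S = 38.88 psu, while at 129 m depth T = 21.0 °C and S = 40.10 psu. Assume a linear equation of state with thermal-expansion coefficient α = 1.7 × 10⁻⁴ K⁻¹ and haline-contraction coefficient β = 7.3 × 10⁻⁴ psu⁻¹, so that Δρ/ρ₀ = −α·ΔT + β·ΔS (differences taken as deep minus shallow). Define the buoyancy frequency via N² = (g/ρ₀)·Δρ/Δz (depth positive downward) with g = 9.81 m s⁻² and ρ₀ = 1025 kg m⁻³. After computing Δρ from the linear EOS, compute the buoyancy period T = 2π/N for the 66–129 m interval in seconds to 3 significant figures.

ΔT = -2.9 K, ΔS = +1.22 psu (deep − shallow).
Δρ/ρ₀ = −αΔT + βΔS = 4.93 × 10⁻⁴ + 8.906 × 10⁻⁴ = 1.3836 × 10⁻³, so Δρ ≈ 1.418 kg m⁻³.
N² = (g/ρ₀)·Δρ/Δz = g·(Δρ/ρ₀)/Δz = 9.81 × 1.3836 × 10⁻³ / 63 = 2.1545 × 10⁻⁴ s⁻².
N = √(2.1545 × 10⁻⁴) = 0.014678 rad s⁻¹ → T = 2π/N = 428.07 s ≈ 428 s.

428 s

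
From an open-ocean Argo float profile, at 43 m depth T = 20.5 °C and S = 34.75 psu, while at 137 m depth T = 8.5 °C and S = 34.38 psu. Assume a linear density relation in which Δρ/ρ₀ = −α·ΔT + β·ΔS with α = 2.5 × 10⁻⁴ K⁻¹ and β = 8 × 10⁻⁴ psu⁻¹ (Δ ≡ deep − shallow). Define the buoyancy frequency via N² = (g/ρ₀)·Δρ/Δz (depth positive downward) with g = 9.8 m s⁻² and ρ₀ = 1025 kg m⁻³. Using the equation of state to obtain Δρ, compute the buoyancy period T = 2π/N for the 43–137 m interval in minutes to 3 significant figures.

ΔT = -12.0 K, ΔS = -0.37 psu (deep − shallow).
Δρ/ρ₀ = −αΔT + βΔS = 3.00 × 10⁻³ − 2.96 × 10⁻⁴ = 2.704 × 10⁻³, so Δρ ≈ 2.772 kg m⁻³.
N² = (g/ρ₀)·Δρ/Δz = g·(Δρ/ρ₀)/Δz = 9.8 × 2.704 × 10⁻³ / 94 = 2.8191 × 10⁻⁴ s⁻².
N = √(2.8191 × 10⁻⁴) = 0.016790 rad s⁻¹ → T = 2π/N = 374.22 s = 6.2370 min ≈ 6.24 min.

6.24 min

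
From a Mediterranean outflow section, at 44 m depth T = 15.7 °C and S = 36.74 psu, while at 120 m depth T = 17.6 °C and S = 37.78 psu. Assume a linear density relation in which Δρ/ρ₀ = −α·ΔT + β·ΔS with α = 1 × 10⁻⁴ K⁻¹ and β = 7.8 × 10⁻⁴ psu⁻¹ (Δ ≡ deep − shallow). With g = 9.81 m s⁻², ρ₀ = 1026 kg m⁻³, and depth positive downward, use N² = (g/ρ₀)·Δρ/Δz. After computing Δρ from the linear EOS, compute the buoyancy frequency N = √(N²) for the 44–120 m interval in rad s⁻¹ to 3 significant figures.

8.95 × 10⁻³ rad s⁻¹

ΔT = +1.9 K, ΔS = +1.04 psu (deep − shallow).
Δρ/ρ₀ = −αΔT + βΔS = -1.90 × 10⁻⁴ + 8.112 × 10⁻⁴ = 6.212 × 10⁻⁴, so Δρ ≈ 0.6374 kg m⁻³.
N² = (g/ρ₀)·Δρ/Δz = g·(Δρ/ρ₀)/Δz = 9.81 × 6.212 × 10⁻⁴ / 76 = 8.0184 × 10⁻⁵ s⁻².
N = √(8.0184 × 10⁻⁵) = 8.9546 × 10⁻³ rad s⁻¹ ≈ 8.95 × 10⁻³ rad s⁻¹.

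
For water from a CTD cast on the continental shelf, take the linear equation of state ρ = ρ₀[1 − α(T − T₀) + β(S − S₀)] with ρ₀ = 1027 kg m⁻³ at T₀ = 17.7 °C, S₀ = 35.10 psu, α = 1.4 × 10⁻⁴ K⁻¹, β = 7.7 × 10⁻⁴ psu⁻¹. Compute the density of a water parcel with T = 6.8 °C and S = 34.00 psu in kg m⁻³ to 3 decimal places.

1027.697 kg m⁻³

T − T₀ = -10.9 K, S − S₀ = -1.10 psu.
Bracket = 1 − α·(-10.9) + β·(-1.10) = 1 + (6.79 × 10⁻⁴) = 1.0006790.
ρ = 1027 × 1.0006790 = 1027.697 kg m⁻³.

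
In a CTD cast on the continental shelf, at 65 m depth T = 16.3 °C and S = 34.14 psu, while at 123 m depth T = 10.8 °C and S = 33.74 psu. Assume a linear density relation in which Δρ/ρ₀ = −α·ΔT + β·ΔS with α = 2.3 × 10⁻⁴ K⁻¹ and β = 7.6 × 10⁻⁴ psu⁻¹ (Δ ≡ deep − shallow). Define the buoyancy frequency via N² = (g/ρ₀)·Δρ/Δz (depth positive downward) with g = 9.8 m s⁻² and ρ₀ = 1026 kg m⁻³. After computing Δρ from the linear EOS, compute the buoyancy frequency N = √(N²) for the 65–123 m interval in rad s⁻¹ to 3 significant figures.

ΔT = -5.5 K, ΔS = -0.40 psu (deep − shallow).
Δρ/ρ₀ = −αΔT + βΔS = 1.265 × 10⁻³ − 3.04 × 10⁻⁴ = 9.61 × 10⁻⁴, so Δρ ≈ 0.9860 kg m⁻³.
N² = (g/ρ₀)·Δρ/Δz = g·(Δρ/ρ₀)/Δz = 9.8 × 9.61 × 10⁻⁴ / 58 = 1.6238 × 10⁻⁴ s⁻².
N = √(1.6238 × 10⁻⁴) = 0.012743 rad s⁻¹ ≈ 0.0127 rad s⁻¹.

0.0127 rad s⁻¹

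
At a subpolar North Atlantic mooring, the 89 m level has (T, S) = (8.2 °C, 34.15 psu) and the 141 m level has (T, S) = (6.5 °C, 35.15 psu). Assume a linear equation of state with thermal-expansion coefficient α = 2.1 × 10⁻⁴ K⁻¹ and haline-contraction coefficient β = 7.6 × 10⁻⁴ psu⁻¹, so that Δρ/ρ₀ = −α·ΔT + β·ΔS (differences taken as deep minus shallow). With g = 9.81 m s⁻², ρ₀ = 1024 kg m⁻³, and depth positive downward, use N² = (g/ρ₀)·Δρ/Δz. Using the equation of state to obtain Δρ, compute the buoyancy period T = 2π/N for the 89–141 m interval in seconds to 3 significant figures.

ΔT = -1.7 K, ΔS = +1.00 psu (deep − shallow).
Δρ/ρ₀ = −αΔT + βΔS = 3.57 × 10⁻⁴ + 7.60 × 10⁻⁴ = 1.117 × 10⁻³, so Δρ ≈ 1.144 kg m⁻³.
N² = (g/ρ₀)·Δρ/Δz = g·(Δρ/ρ₀)/Δz = 9.81 × 1.117 × 10⁻³ / 52 = 2.1073 × 10⁻⁴ s⁻².
N = √(2.1073 × 10⁻⁴) = 0.014517 rad s⁻¹ → T = 2π/N = 432.82 s ≈ 433 s.

433 s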